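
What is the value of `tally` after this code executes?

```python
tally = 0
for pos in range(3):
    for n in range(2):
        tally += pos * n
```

Let's trace through this code step by step.

Initialize: tally = 0
Entering loop: for pos in range(3):

After execution: tally = 3
3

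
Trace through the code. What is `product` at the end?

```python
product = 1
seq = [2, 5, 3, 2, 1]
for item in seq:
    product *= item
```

Let's trace through this code step by step.

Initialize: product = 1
Initialize: seq = [2, 5, 3, 2, 1]
Entering loop: for item in seq:

After execution: product = 60
60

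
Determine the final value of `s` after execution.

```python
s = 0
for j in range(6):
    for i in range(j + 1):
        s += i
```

Let's trace through this code step by step.

Initialize: s = 0
Entering loop: for j in range(6):

After execution: s = 35
35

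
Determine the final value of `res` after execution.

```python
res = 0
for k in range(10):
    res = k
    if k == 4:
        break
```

Let's trace through this code step by step.

Initialize: res = 0
Entering loop: for k in range(10):

After execution: res = 4
4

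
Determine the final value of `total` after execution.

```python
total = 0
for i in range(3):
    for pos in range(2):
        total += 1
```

Let's trace through this code step by step.

Initialize: total = 0
Entering loop: for i in range(3):

After execution: total = 6
6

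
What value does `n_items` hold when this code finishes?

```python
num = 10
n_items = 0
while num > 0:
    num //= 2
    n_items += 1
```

Let's trace through this code step by step.

Initialize: num = 10
Initialize: n_items = 0
Entering loop: while num > 0:

After execution: n_items = 4
4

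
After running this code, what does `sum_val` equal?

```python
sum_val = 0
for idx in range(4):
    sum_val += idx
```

Let's trace through this code step by step.

Initialize: sum_val = 0
Entering loop: for idx in range(4):

After execution: sum_val = 6
6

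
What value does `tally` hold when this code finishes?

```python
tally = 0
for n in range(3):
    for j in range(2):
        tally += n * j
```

Let's trace through this code step by step.

Initialize: tally = 0
Entering loop: for n in range(3):

After execution: tally = 3
3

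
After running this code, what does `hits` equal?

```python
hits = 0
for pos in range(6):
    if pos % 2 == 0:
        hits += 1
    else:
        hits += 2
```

Let's trace through this code step by step.

Initialize: hits = 0
Entering loop: for pos in range(6):

After execution: hits = 9
9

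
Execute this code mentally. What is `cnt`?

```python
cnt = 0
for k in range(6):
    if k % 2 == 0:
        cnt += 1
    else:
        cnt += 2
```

Let's trace through this code step by step.

Initialize: cnt = 0
Entering loop: for k in range(6):

After execution: cnt = 9
9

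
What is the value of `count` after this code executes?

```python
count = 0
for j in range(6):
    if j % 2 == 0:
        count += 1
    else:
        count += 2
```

Let's trace through this code step by step.

Initialize: count = 0
Entering loop: for j in range(6):

After execution: count = 9
9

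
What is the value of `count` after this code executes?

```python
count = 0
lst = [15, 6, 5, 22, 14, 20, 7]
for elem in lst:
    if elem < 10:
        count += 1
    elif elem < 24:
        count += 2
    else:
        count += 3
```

Let's trace through this code step by step.

Initialize: count = 0
Initialize: lst = [15, 6, 5, 22, 14, 20, 7]
Entering loop: for elem in lst:

After execution: count = 11
11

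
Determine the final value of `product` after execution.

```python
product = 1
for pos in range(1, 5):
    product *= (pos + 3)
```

Let's trace through this code step by step.

Initialize: product = 1
Entering loop: for pos in range(1, 5):

After execution: product = 840
840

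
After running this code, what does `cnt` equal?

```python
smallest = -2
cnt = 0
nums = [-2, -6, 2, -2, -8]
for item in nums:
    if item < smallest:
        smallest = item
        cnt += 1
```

Let's trace through this code step by step.

Initialize: smallest = -2
Initialize: cnt = 0
Initialize: nums = [-2, -6, 2, -2, -8]
Entering loop: for item in nums:

After execution: cnt = 2
2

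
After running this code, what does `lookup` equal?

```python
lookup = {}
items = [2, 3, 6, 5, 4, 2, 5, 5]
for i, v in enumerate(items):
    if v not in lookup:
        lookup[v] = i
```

Let's trace through this code step by step.

Initialize: lookup = {}
Initialize: items = [2, 3, 6, 5, 4, 2, 5, 5]
Entering loop: for i, v in enumerate(items):

After execution: lookup = {2: 0, 3: 1, 6: 2, 5: 3, 4: 4}
{2: 0, 3: 1, 6: 2, 5: 3, 4: 4}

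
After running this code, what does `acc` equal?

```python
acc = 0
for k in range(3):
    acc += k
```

Let's trace through this code step by step.

Initialize: acc = 0
Entering loop: for k in range(3):

After execution: acc = 3
3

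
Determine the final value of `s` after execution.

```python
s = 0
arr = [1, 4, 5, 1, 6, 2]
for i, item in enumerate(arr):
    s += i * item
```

Let's trace through this code step by step.

Initialize: s = 0
Initialize: arr = [1, 4, 5, 1, 6, 2]
Entering loop: for i, item in enumerate(arr):

After execution: s = 51
51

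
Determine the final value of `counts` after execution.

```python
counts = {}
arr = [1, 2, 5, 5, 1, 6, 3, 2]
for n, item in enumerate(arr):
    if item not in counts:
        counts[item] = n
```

Let's trace through this code step by step.

Initialize: counts = {}
Initialize: arr = [1, 2, 5, 5, 1, 6, 3, 2]
Entering loop: for n, item in enumerate(arr):

After execution: counts = {1: 0, 2: 1, 5: 2, 6: 5, 3: 6}
{1: 0, 2: 1, 5: 2, 6: 5, 3: 6}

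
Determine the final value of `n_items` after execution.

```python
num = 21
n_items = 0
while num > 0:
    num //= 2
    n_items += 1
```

Let's trace through this code step by step.

Initialize: num = 21
Initialize: n_items = 0
Entering loop: while num > 0:

After execution: n_items = 5
5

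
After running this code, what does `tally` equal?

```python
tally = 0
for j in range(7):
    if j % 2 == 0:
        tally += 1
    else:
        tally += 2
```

Let's trace through this code step by step.

Initialize: tally = 0
Entering loop: for j in range(7):

After execution: tally = 10
10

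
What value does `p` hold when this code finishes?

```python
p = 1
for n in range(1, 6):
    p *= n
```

Let's trace through this code step by step.

Initialize: p = 1
Entering loop: for n in range(1, 6):

After execution: p = 120
120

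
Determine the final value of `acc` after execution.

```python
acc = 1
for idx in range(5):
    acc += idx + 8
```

Let's trace through this code step by step.

Initialize: acc = 1
Entering loop: for idx in range(5):

After execution: acc = 51
51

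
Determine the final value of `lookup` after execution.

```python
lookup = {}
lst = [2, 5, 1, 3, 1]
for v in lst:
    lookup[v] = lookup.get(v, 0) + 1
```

Let's trace through this code step by step.

Initialize: lookup = {}
Initialize: lst = [2, 5, 1, 3, 1]
Entering loop: for v in lst:

After execution: lookup = {2: 1, 5: 1, 1: 2, 3: 1}
{2: 1, 5: 1, 1: 2, 3: 1}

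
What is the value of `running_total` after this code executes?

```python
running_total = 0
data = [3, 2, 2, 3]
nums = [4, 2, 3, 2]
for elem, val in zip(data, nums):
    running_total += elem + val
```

Let's trace through this code step by step.

Initialize: running_total = 0
Initialize: data = [3, 2, 2, 3]
Initialize: nums = [4, 2, 3, 2]
Entering loop: for elem, val in zip(data, nums):

After execution: running_total = 21
21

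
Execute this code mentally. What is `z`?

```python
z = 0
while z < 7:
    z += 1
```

Let's trace through this code step by step.

Initialize: z = 0
Entering loop: while z < 7:

After execution: z = 7
7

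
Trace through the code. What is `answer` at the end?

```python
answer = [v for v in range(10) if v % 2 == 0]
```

Let's trace through this code step by step.

Initialize: answer = [v for v in range(10) if v % 2 == 0]

After execution: answer = [0, 2, 4, 6, 8]
[0, 2, 4, 6, 8]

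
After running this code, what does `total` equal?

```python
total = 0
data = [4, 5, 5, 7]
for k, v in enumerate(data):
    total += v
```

Let's trace through this code step by step.

Initialize: total = 0
Initialize: data = [4, 5, 5, 7]
Entering loop: for k, v in enumerate(data):

After execution: total = 21
21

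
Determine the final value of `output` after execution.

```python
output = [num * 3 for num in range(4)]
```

Let's trace through this code step by step.

Initialize: output = [num * 3 for num in range(4)]

After execution: output = [0, 3, 6, 9]
[0, 3, 6, 9]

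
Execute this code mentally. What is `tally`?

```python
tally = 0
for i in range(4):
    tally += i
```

Let's trace through this code step by step.

Initialize: tally = 0
Entering loop: for i in range(4):

After execution: tally = 6
6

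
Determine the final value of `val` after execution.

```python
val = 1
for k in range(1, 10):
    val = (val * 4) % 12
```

Let's trace through this code step by step.

Initialize: val = 1
Entering loop: for k in range(1, 10):

After execution: val = 4
4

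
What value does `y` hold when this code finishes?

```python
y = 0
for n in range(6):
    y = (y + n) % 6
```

Let's trace through this code step by step.

Initialize: y = 0
Entering loop: for n in range(6):

After execution: y = 3
3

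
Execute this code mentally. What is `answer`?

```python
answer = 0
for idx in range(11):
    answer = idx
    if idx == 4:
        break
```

Let's trace through this code step by step.

Initialize: answer = 0
Entering loop: for idx in range(11):

After execution: answer = 4
4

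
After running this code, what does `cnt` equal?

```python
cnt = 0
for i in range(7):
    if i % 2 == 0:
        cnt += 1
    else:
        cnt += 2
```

Let's trace through this code step by step.

Initialize: cnt = 0
Entering loop: for i in range(7):

After execution: cnt = 10
10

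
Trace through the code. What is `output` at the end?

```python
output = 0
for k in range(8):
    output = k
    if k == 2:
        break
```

Let's trace through this code step by step.

Initialize: output = 0
Entering loop: for k in range(8):

After execution: output = 2
2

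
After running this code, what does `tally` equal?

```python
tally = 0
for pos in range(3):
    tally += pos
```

Let's trace through this code step by step.

Initialize: tally = 0
Entering loop: for pos in range(3):

After execution: tally = 3
3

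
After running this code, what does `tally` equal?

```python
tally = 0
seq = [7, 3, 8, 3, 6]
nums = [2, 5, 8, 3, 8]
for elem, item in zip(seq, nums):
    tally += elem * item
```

Let's trace through this code step by step.

Initialize: tally = 0
Initialize: seq = [7, 3, 8, 3, 6]
Initialize: nums = [2, 5, 8, 3, 8]
Entering loop: for elem, item in zip(seq, nums):

After execution: tally = 150
150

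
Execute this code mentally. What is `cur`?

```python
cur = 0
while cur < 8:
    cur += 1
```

Let's trace through this code step by step.

Initialize: cur = 0
Entering loop: while cur < 8:

After execution: cur = 8
8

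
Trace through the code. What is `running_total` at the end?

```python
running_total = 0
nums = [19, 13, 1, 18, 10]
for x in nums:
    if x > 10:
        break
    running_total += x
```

Let's trace through this code step by step.

Initialize: running_total = 0
Initialize: nums = [19, 13, 1, 18, 10]
Entering loop: for x in nums:

After execution: running_total = 0
0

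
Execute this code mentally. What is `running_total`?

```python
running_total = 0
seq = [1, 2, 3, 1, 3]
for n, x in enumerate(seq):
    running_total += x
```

Let's trace through this code step by step.

Initialize: running_total = 0
Initialize: seq = [1, 2, 3, 1, 3]
Entering loop: for n, x in enumerate(seq):

After execution: running_total = 10
10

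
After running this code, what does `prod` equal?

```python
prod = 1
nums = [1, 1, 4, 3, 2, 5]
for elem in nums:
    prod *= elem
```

Let's trace through this code step by step.

Initialize: prod = 1
Initialize: nums = [1, 1, 4, 3, 2, 5]
Entering loop: for elem in nums:

After execution: prod = 120
120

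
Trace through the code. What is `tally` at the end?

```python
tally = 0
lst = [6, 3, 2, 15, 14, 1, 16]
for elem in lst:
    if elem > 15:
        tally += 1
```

Let's trace through this code step by step.

Initialize: tally = 0
Initialize: lst = [6, 3, 2, 15, 14, 1, 16]
Entering loop: for elem in lst:

After execution: tally = 1
1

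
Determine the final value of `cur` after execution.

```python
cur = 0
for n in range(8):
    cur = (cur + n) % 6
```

Let's trace through this code step by step.

Initialize: cur = 0
Entering loop: for n in range(8):

After execution: cur = 4
4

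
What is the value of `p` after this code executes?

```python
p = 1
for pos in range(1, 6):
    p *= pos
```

Let's trace through this code step by step.

Initialize: p = 1
Entering loop: for pos in range(1, 6):

After execution: p = 120
120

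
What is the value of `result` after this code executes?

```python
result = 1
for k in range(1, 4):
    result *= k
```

Let's trace through this code step by step.

Initialize: result = 1
Entering loop: for k in range(1, 4):

After execution: result = 6
6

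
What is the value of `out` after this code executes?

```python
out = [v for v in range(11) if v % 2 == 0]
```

Let's trace through this code step by step.

Initialize: out = [v for v in range(11) if v % 2 == 0]

After execution: out = [0, 2, 4, 6, 8, 10]
[0, 2, 4, 6, 8, 10]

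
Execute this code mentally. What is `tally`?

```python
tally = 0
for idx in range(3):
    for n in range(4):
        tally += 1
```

Let's trace through this code step by step.

Initialize: tally = 0
Entering loop: for idx in range(3):

After execution: tally = 12
12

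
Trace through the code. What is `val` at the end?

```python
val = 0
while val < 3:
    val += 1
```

Let's trace through this code step by step.

Initialize: val = 0
Entering loop: while val < 3:

After execution: val = 3
3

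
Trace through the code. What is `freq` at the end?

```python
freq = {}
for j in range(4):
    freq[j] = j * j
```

Let's trace through this code step by step.

Initialize: freq = {}
Entering loop: for j in range(4):

After execution: freq = {0: 0, 1: 1, 2: 4, 3: 9}
{0: 0, 1: 1, 2: 4, 3: 9}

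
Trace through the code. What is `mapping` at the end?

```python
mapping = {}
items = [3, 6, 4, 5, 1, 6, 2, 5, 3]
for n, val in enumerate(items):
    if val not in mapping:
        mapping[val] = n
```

Let's trace through this code step by step.

Initialize: mapping = {}
Initialize: items = [3, 6, 4, 5, 1, 6, 2, 5, 3]
Entering loop: for n, val in enumerate(items):

After execution: mapping = {3: 0, 6: 1, 4: 2, 5: 3, 1: 4, 2: 6}
{3: 0, 6: 1, 4: 2, 5: 3, 1: 4, 2: 6}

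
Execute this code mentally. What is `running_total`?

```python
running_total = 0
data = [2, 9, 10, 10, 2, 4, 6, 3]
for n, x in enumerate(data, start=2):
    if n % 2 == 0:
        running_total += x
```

Let's trace through this code step by step.

Initialize: running_total = 0
Initialize: data = [2, 9, 10, 10, 2, 4, 6, 3]
Entering loop: for n, x in enumerate(data, start=2):

After execution: running_total = 20
20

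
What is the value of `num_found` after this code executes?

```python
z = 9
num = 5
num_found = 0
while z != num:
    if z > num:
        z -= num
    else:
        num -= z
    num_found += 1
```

Let's trace through this code step by step.

Initialize: z = 9
Initialize: num = 5
Initialize: num_found = 0
Entering loop: while z != num:

After execution: num_found = 5
5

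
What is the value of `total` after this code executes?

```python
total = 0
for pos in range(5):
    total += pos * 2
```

Let's trace through this code step by step.

Initialize: total = 0
Entering loop: for pos in range(5):

After execution: total = 20
20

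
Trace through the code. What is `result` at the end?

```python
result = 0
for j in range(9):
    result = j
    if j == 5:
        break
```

Let's trace through this code step by step.

Initialize: result = 0
Entering loop: for j in range(9):

After execution: result = 5
5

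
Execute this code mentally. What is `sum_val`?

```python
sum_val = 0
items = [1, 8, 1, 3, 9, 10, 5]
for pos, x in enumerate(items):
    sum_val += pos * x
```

Let's trace through this code step by step.

Initialize: sum_val = 0
Initialize: items = [1, 8, 1, 3, 9, 10, 5]
Entering loop: for pos, x in enumerate(items):

After execution: sum_val = 135
135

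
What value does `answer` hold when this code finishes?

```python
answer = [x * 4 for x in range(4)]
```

Let's trace through this code step by step.

Initialize: answer = [x * 4 for x in range(4)]

After execution: answer = [0, 4, 8, 12]
[0, 4, 8, 12]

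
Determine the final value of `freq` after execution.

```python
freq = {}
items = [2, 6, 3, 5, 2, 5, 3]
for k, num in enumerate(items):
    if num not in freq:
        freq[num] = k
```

Let's trace through this code step by step.

Initialize: freq = {}
Initialize: items = [2, 6, 3, 5, 2, 5, 3]
Entering loop: for k, num in enumerate(items):

After execution: freq = {2: 0, 6: 1, 3: 2, 5: 3}
{2: 0, 6: 1, 3: 2, 5: 3}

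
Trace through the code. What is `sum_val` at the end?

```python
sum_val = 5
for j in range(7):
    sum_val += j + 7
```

Let's trace through this code step by step.

Initialize: sum_val = 5
Entering loop: for j in range(7):

After execution: sum_val = 75
75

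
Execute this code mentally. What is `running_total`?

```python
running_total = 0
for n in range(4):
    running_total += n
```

Let's trace through this code step by step.

Initialize: running_total = 0
Entering loop: for n in range(4):

After execution: running_total = 6
6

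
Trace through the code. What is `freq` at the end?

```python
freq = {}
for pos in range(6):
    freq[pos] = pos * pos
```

Let's trace through this code step by step.

Initialize: freq = {}
Entering loop: for pos in range(6):

After execution: freq = {0: 0, 1: 1, 2: 4, 3: 9, 4: 16, 5: 25}
{0: 0, 1: 1, 2: 4, 3: 9, 4: 16, 5: 25}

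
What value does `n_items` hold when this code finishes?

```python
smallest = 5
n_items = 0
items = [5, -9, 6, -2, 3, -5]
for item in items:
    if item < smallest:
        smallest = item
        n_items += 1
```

Let's trace through this code step by step.

Initialize: smallest = 5
Initialize: n_items = 0
Initialize: items = [5, -9, 6, -2, 3, -5]
Entering loop: for item in items:

After execution: n_items = 1
1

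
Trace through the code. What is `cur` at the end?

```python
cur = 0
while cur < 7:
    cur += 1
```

Let's trace through this code step by step.

Initialize: cur = 0
Entering loop: while cur < 7:

After execution: cur = 7
7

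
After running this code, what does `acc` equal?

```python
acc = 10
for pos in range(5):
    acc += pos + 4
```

Let's trace through this code step by step.

Initialize: acc = 10
Entering loop: for pos in range(5):

After execution: acc = 40
40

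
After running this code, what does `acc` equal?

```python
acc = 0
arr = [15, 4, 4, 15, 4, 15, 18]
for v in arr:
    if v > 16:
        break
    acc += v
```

Let's trace through this code step by step.

Initialize: acc = 0
Initialize: arr = [15, 4, 4, 15, 4, 15, 18]
Entering loop: for v in arr:

After execution: acc = 57
57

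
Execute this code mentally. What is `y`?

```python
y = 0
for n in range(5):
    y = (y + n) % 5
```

Let's trace through this code step by step.

Initialize: y = 0
Entering loop: for n in range(5):

After execution: y = 0
0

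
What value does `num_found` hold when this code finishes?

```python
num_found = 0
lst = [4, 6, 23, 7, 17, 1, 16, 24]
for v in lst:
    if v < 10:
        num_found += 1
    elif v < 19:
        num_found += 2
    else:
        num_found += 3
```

Let's trace through this code step by step.

Initialize: num_found = 0
Initialize: lst = [4, 6, 23, 7, 17, 1, 16, 24]
Entering loop: for v in lst:

After execution: num_found = 14
14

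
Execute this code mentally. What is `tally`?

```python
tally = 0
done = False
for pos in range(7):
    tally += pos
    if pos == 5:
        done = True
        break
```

Let's trace through this code step by step.

Initialize: tally = 0
Initialize: done = False
Entering loop: for pos in range(7):

After execution: tally = 15
15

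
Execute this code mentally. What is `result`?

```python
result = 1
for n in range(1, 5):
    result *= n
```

Let's trace through this code step by step.

Initialize: result = 1
Entering loop: for n in range(1, 5):

After execution: result = 24
24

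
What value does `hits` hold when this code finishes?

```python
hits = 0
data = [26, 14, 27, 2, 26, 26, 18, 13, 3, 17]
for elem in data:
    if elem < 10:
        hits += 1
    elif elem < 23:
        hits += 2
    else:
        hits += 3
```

Let's trace through this code step by step.

Initialize: hits = 0
Initialize: data = [26, 14, 27, 2, 26, 26, 18, 13, 3, 17]
Entering loop: for elem in data:

After execution: hits = 22
22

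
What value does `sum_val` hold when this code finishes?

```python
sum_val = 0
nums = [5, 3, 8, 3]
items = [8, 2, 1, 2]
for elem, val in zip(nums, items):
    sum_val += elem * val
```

Let's trace through this code step by step.

Initialize: sum_val = 0
Initialize: nums = [5, 3, 8, 3]
Initialize: items = [8, 2, 1, 2]
Entering loop: for elem, val in zip(nums, items):

After execution: sum_val = 60
60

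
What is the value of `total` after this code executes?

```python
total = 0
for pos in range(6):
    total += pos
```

Let's trace through this code step by step.

Initialize: total = 0
Entering loop: for pos in range(6):

After execution: total = 15
15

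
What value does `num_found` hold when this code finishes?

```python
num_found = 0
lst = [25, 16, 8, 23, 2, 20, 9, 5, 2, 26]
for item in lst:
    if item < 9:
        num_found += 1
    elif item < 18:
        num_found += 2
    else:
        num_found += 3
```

Let's trace through this code step by step.

Initialize: num_found = 0
Initialize: lst = [25, 16, 8, 23, 2, 20, 9, 5, 2, 26]
Entering loop: for item in lst:

After execution: num_found = 20
20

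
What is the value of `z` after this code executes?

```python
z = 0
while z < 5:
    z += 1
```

Let's trace through this code step by step.

Initialize: z = 0
Entering loop: while z < 5:

After execution: z = 5
5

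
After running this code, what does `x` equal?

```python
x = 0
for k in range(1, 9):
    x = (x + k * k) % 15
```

Let's trace through this code step by step.

Initialize: x = 0
Entering loop: for k in range(1, 9):

After execution: x = 9
9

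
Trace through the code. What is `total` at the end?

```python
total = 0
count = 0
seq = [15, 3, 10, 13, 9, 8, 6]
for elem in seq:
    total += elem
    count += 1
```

Let's trace through this code step by step.

Initialize: total = 0
Initialize: count = 0
Initialize: seq = [15, 3, 10, 13, 9, 8, 6]
Entering loop: for elem in seq:

After execution: total = 64
64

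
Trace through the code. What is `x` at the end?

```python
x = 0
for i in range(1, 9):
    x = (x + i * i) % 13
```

Let's trace through this code step by step.

Initialize: x = 0
Entering loop: for i in range(1, 9):

After execution: x = 9
9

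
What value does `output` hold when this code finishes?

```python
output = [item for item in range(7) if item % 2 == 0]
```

Let's trace through this code step by step.

Initialize: output = [item for item in range(7) if item % 2 == 0]

After execution: output = [0, 2, 4, 6]
[0, 2, 4, 6]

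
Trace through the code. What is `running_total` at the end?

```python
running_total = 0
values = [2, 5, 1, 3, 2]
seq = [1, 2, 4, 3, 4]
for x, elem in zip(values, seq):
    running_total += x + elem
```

Let's trace through this code step by step.

Initialize: running_total = 0
Initialize: values = [2, 5, 1, 3, 2]
Initialize: seq = [1, 2, 4, 3, 4]
Entering loop: for x, elem in zip(values, seq):

After execution: running_total = 27
27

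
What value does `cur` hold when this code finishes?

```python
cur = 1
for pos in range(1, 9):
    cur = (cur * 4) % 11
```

Let's trace through this code step by step.

Initialize: cur = 1
Entering loop: for pos in range(1, 9):

After execution: cur = 9
9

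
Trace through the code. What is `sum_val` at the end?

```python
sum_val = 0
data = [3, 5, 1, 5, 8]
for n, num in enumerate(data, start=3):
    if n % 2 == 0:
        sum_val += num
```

Let's trace through this code step by step.

Initialize: sum_val = 0
Initialize: data = [3, 5, 1, 5, 8]
Entering loop: for n, num in enumerate(data, start=3):

After execution: sum_val = 10
10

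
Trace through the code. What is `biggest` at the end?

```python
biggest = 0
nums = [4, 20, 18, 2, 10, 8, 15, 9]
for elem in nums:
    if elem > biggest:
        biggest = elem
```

Let's trace through this code step by step.

Initialize: biggest = 0
Initialize: nums = [4, 20, 18, 2, 10, 8, 15, 9]
Entering loop: for elem in nums:

After execution: biggest = 20
20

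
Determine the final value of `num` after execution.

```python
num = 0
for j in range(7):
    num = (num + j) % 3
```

Let's trace through this code step by step.

Initialize: num = 0
Entering loop: for j in range(7):

After execution: num = 0
0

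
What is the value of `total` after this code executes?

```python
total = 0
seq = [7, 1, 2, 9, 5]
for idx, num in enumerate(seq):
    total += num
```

Let's trace through this code step by step.

Initialize: total = 0
Initialize: seq = [7, 1, 2, 9, 5]
Entering loop: for idx, num in enumerate(seq):

After execution: total = 24
24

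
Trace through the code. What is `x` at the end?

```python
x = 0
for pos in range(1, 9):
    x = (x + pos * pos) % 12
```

Let's trace through this code step by step.

Initialize: x = 0
Entering loop: for pos in range(1, 9):

After execution: x = 0
0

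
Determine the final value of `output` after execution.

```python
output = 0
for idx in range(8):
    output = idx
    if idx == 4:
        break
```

Let's trace through this code step by step.

Initialize: output = 0
Entering loop: for idx in range(8):

After execution: output = 4
4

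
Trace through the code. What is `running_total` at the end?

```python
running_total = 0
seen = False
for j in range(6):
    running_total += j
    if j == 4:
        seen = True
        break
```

Let's trace through this code step by step.

Initialize: running_total = 0
Initialize: seen = False
Entering loop: for j in range(6):

After execution: running_total = 10
10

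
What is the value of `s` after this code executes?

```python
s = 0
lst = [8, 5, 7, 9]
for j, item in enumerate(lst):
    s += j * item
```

Let's trace through this code step by step.

Initialize: s = 0
Initialize: lst = [8, 5, 7, 9]
Entering loop: for j, item in enumerate(lst):

After execution: s = 46
46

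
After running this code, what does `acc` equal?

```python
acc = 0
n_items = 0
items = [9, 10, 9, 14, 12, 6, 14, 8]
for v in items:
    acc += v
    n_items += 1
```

Let's trace through this code step by step.

Initialize: acc = 0
Initialize: n_items = 0
Initialize: items = [9, 10, 9, 14, 12, 6, 14, 8]
Entering loop: for v in items:

After execution: acc = 82
82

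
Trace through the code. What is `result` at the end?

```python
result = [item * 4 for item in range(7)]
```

Let's trace through this code step by step.

Initialize: result = [item * 4 for item in range(7)]

After execution: result = [0, 4, 8, 12, 16, 20, 24]
[0, 4, 8, 12, 16, 20, 24]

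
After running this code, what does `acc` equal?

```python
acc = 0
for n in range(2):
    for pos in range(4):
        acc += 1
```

Let's trace through this code step by step.

Initialize: acc = 0
Entering loop: for n in range(2):

After execution: acc = 8
8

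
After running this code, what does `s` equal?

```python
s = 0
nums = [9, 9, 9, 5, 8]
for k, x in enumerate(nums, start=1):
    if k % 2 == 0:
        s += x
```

Let's trace through this code step by step.

Initialize: s = 0
Initialize: nums = [9, 9, 9, 5, 8]
Entering loop: for k, x in enumerate(nums, start=1):

After execution: s = 14
14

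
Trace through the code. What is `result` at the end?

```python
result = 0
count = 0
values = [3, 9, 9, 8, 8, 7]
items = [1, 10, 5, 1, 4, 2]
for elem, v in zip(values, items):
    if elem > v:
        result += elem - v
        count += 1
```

Let's trace through this code step by step.

Initialize: result = 0
Initialize: count = 0
Initialize: values = [3, 9, 9, 8, 8, 7]
Initialize: items = [1, 10, 5, 1, 4, 2]
Entering loop: for elem, v in zip(values, items):

After execution: result = 22
22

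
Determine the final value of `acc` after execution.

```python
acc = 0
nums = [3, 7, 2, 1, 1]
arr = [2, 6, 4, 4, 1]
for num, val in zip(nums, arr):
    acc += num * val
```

Let's trace through this code step by step.

Initialize: acc = 0
Initialize: nums = [3, 7, 2, 1, 1]
Initialize: arr = [2, 6, 4, 4, 1]
Entering loop: for num, val in zip(nums, arr):

After execution: acc = 61
61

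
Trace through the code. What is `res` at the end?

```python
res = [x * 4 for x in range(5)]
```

Let's trace through this code step by step.

Initialize: res = [x * 4 for x in range(5)]

After execution: res = [0, 4, 8, 12, 16]
[0, 4, 8, 12, 16]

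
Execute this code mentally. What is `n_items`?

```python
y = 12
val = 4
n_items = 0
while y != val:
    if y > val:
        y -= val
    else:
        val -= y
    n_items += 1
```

Let's trace through this code step by step.

Initialize: y = 12
Initialize: val = 4
Initialize: n_items = 0
Entering loop: while y != val:

After execution: n_items = 2
2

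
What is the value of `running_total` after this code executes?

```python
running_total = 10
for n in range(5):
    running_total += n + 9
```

Let's trace through this code step by step.

Initialize: running_total = 10
Entering loop: for n in range(5):

After execution: running_total = 65
65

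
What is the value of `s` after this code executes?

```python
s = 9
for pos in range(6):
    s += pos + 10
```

Let's trace through this code step by step.

Initialize: s = 9
Entering loop: for pos in range(6):

After execution: s = 84
84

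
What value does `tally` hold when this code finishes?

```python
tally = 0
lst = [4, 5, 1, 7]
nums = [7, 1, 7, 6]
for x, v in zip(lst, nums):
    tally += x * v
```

Let's trace through this code step by step.

Initialize: tally = 0
Initialize: lst = [4, 5, 1, 7]
Initialize: nums = [7, 1, 7, 6]
Entering loop: for x, v in zip(lst, nums):

After execution: tally = 82
82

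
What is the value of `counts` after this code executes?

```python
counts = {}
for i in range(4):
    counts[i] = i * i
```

Let's trace through this code step by step.

Initialize: counts = {}
Entering loop: for i in range(4):

After execution: counts = {0: 0, 1: 1, 2: 4, 3: 9}
{0: 0, 1: 1, 2: 4, 3: 9}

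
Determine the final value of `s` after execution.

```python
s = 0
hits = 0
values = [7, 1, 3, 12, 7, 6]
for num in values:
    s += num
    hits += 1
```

Let's trace through this code step by step.

Initialize: s = 0
Initialize: hits = 0
Initialize: values = [7, 1, 3, 12, 7, 6]
Entering loop: for num in values:

After execution: s = 36
36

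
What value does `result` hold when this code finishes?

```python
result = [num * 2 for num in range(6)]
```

Let's trace through this code step by step.

Initialize: result = [num * 2 for num in range(6)]

After execution: result = [0, 2, 4, 6, 8, 10]
[0, 2, 4, 6, 8, 10]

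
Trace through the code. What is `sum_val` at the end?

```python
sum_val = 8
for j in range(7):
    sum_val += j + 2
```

Let's trace through this code step by step.

Initialize: sum_val = 8
Entering loop: for j in range(7):

After execution: sum_val = 43
43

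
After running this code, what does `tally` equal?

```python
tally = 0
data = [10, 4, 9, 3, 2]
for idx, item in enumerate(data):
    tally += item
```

Let's trace through this code step by step.

Initialize: tally = 0
Initialize: data = [10, 4, 9, 3, 2]
Entering loop: for idx, item in enumerate(data):

After execution: tally = 28
28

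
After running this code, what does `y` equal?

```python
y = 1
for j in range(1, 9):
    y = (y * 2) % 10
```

Let's trace through this code step by step.

Initialize: y = 1
Entering loop: for j in range(1, 9):

After execution: y = 6
6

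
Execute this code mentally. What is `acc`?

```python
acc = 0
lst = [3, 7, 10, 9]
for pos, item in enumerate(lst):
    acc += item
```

Let's trace through this code step by step.

Initialize: acc = 0
Initialize: lst = [3, 7, 10, 9]
Entering loop: for pos, item in enumerate(lst):

After execution: acc = 29
29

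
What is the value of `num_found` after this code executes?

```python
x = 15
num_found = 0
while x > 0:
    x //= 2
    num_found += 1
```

Let's trace through this code step by step.

Initialize: x = 15
Initialize: num_found = 0
Entering loop: while x > 0:

After execution: num_found = 4
4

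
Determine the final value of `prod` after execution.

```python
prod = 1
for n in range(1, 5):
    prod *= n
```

Let's trace through this code step by step.

Initialize: prod = 1
Entering loop: for n in range(1, 5):

After execution: prod = 24
24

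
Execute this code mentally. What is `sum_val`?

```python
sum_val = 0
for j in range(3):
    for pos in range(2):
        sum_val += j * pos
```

Let's trace through this code step by step.

Initialize: sum_val = 0
Entering loop: for j in range(3):

After execution: sum_val = 3
3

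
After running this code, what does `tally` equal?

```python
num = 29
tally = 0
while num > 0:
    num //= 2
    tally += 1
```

Let's trace through this code step by step.

Initialize: num = 29
Initialize: tally = 0
Entering loop: while num > 0:

After execution: tally = 5
5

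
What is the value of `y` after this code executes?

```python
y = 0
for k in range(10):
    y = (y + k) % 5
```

Let's trace through this code step by step.

Initialize: y = 0
Entering loop: for k in range(10):

After execution: y = 0
0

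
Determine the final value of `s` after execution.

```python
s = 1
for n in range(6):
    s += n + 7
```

Let's trace through this code step by step.

Initialize: s = 1
Entering loop: for n in range(6):

After execution: s = 58
58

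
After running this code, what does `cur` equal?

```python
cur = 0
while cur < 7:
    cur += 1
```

Let's trace through this code step by step.

Initialize: cur = 0
Entering loop: while cur < 7:

After execution: cur = 7
7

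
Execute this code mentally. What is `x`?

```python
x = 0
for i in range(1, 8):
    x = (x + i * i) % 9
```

Let's trace through this code step by step.

Initialize: x = 0
Entering loop: for i in range(1, 8):

After execution: x = 5
5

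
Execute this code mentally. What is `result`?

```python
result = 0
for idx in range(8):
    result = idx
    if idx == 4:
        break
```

Let's trace through this code step by step.

Initialize: result = 0
Entering loop: for idx in range(8):

After execution: result = 4
4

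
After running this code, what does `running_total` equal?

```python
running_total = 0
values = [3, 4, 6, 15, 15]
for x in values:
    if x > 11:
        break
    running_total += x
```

Let's trace through this code step by step.

Initialize: running_total = 0
Initialize: values = [3, 4, 6, 15, 15]
Entering loop: for x in values:

After execution: running_total = 13
13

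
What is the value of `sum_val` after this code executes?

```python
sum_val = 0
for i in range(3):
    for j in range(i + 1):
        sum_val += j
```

Let's trace through this code step by step.

Initialize: sum_val = 0
Entering loop: for i in range(3):

After execution: sum_val = 4
4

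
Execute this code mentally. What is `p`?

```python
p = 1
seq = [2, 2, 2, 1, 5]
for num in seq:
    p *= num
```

Let's trace through this code step by step.

Initialize: p = 1
Initialize: seq = [2, 2, 2, 1, 5]
Entering loop: for num in seq:

After execution: p = 40
40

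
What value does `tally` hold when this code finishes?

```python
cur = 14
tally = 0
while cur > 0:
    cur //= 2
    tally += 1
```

Let's trace through this code step by step.

Initialize: cur = 14
Initialize: tally = 0
Entering loop: while cur > 0:

After execution: tally = 4
4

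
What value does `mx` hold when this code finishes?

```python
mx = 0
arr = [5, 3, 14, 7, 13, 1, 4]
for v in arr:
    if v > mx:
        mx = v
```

Let's trace through this code step by step.

Initialize: mx = 0
Initialize: arr = [5, 3, 14, 7, 13, 1, 4]
Entering loop: for v in arr:

After execution: mx = 14
14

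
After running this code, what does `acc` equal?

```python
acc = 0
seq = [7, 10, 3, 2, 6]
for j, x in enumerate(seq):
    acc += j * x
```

Let's trace through this code step by step.

Initialize: acc = 0
Initialize: seq = [7, 10, 3, 2, 6]
Entering loop: for j, x in enumerate(seq):

After execution: acc = 46
46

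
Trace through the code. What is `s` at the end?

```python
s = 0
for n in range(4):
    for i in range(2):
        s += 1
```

Let's trace through this code step by step.

Initialize: s = 0
Entering loop: for n in range(4):

After execution: s = 8
8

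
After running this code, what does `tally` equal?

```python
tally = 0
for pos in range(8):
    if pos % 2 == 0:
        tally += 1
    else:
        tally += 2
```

Let's trace through this code step by step.

Initialize: tally = 0
Entering loop: for pos in range(8):

After execution: tally = 12
12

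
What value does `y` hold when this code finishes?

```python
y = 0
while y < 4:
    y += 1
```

Let's trace through this code step by step.

Initialize: y = 0
Entering loop: while y < 4:

After execution: y = 4
4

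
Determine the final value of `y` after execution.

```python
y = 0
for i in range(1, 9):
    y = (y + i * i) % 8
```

Let's trace through this code step by step.

Initialize: y = 0
Entering loop: for i in range(1, 9):

After execution: y = 4
4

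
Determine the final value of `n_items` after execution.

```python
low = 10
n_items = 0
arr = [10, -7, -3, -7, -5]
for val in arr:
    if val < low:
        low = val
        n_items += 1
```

Let's trace through this code step by step.

Initialize: low = 10
Initialize: n_items = 0
Initialize: arr = [10, -7, -3, -7, -5]
Entering loop: for val in arr:

After execution: n_items = 1
1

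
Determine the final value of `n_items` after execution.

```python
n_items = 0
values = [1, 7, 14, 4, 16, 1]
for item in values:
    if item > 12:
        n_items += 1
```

Let's trace through this code step by step.

Initialize: n_items = 0
Initialize: values = [1, 7, 14, 4, 16, 1]
Entering loop: for item in values:

After execution: n_items = 2
2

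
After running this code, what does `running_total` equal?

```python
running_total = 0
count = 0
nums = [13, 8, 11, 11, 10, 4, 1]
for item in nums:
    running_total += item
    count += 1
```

Let's trace through this code step by step.

Initialize: running_total = 0
Initialize: count = 0
Initialize: nums = [13, 8, 11, 11, 10, 4, 1]
Entering loop: for item in nums:

After execution: running_total = 58
58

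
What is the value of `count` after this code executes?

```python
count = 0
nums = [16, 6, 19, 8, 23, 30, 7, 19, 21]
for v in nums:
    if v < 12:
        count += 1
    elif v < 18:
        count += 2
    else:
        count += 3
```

Let's trace through this code step by step.

Initialize: count = 0
Initialize: nums = [16, 6, 19, 8, 23, 30, 7, 19, 21]
Entering loop: for v in nums:

After execution: count = 20
20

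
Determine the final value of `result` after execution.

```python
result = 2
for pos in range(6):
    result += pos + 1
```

Let's trace through this code step by step.

Initialize: result = 2
Entering loop: for pos in range(6):

After execution: result = 23
23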